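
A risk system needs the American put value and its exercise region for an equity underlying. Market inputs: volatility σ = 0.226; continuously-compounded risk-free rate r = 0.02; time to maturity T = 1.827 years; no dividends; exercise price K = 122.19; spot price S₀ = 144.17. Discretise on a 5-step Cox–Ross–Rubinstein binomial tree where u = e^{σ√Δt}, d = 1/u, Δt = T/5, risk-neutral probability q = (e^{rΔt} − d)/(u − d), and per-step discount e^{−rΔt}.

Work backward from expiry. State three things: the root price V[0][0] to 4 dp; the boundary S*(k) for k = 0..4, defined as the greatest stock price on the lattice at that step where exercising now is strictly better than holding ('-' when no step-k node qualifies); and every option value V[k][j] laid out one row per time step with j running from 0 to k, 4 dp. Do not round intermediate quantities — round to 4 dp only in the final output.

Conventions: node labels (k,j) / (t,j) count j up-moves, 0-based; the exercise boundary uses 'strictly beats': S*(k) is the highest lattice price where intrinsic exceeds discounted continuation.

params: Δt=0.36540 u=1.14638 d=0.87231 q=0.49266 e^(-rΔt)=0.99272
t_5 payoffs: 49.3746 26.4962 0.0000 0.0000 0.0000 0.0000
t_4: node(4,0) S=83.4744 payoff=38.7156 vs cont=37.8259 → 38.7156 [stop]  node(4,1) S=109.7019 payoff=12.4881 vs cont=13.3447 → 13.3447 [wait]  node(4,2) S=144.1700 payoff=0.0000 vs cont=0.0000 → 0.0000 [wait]  node(4,3) S=189.4679 payoff=0.0000 vs cont=0.0000 → 0.0000 [wait]  node(4,4) S=248.9983 payoff=0.0000 vs cont=0.0000 → 0.0000 [wait]  ⇒ S*(4)=83.4744
t_3: node(3,0) S=95.6938 payoff=26.4962 vs cont=26.0254 → 26.4962 [stop]  node(3,1) S=125.7606 payoff=0.0000 vs cont=6.7210 → 6.7210 [wait]  node(3,2) S=165.2743 payoff=0.0000 vs cont=0.0000 → 0.0000 [wait]  node(3,3) S=217.2031 payoff=0.0000 vs cont=0.0000 → 0.0000 [wait]  ⇒ S*(3)=95.6938
t_2: node(2,0) S=109.7019 payoff=12.4881 vs cont=16.6317 → 16.6317 [wait]  node(2,1) S=144.1700 payoff=0.0000 vs cont=3.3850 → 3.3850 [wait]  node(2,2) S=189.4679 payoff=0.0000 vs cont=0.0000 → 0.0000 [wait]  ⇒ S*(2)=-
t_1: node(1,0) S=125.7606 payoff=0.0000 vs cont=10.0320 → 10.0320 [wait]  node(1,1) S=165.2743 payoff=0.0000 vs cont=1.7048 → 1.7048 [wait]  ⇒ S*(1)=-
t_0: node(0,0) S=144.1700 payoff=0.0000 vs cont=5.8863 → 5.8863 [wait]  ⇒ S*(0)=-

price = 5.8863
boundary = - - - 95.6938 83.4744
tree:
5.8863
10.0320 1.7048
16.6317 3.3850 0.0000
26.4962 6.7210 0.0000 0.0000
38.7156 13.3447 0.0000 0.0000 0.0000
49.3746 26.4962 0.0000 0.0000 0.0000 0.0000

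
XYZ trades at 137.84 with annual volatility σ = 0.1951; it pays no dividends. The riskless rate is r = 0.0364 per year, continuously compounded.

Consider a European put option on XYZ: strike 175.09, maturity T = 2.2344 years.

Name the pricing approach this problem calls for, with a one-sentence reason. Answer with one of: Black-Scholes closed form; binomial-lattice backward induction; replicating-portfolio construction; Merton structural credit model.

framework: Black-Scholes closed form

Key observation: a European-exercise option on XYZ struck at 175.09 — a GBM underlying with constant parameters — admits an analytic price: the data contain no early exercise, no discrete tree, no debt structure.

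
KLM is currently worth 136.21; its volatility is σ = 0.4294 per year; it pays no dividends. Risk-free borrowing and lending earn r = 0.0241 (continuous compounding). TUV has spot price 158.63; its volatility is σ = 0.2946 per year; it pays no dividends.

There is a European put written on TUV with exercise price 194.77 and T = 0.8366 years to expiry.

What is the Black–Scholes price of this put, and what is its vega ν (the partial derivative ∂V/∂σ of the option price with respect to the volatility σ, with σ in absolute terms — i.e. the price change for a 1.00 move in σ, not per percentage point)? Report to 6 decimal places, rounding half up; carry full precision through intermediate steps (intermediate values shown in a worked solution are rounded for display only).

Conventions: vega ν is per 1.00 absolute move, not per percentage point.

σ√T = 0.2946·√0.8366 = 0.269458
d₁ = (ln(S/K) + (r+σ²/2)T) / (σ√T) = (ln(158.63/194.77) + (0.0241+0.2946²/2)·0.8366) / 0.269458 = (-0.205245 + 0.056466) / 0.269458 = -0.552141
d₂ = d₁ − σ√T = -0.552141 − 0.269458 = -0.821599
e^{−rT} = 0.980040
N(−d₁) = 0.709574,  N(−d₂) = 0.794347
Put price V = K·e^{−rT}·N(−d₂) − S·N(−d₁) = 151.626919 − 112.559733 = 39.067186
φ(d₁) = (1/√(2π))·e^{−d₁²/2} = 0.342540
ν = S·φ(d₁)·√T = 49.699832

price = 39.067186
ν = 49.699832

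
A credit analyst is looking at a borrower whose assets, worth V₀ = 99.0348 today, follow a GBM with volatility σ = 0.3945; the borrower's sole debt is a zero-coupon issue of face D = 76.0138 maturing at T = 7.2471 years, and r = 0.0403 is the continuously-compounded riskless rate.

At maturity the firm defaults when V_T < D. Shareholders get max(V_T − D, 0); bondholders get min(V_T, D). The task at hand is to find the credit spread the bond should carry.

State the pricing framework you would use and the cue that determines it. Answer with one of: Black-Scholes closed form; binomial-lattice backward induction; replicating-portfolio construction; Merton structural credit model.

Key observation: the data describe a firm's assets (V₀ = 99.0348, GBM) and a single zero-coupon debt of face 76.0138, so credit quantities follow from equity-as-call in the structural model.

framework: Merton structural credit model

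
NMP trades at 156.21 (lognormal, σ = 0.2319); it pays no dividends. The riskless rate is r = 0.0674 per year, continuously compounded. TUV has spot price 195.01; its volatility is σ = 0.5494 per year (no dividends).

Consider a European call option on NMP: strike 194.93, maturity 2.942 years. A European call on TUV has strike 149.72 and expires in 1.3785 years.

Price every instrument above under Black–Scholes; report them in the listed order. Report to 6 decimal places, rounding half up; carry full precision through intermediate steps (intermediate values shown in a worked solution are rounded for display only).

[NMP call K=194.93]
σ√T = 0.2319·√2.942 = 0.397761
d₁ = (ln(S/K) + (r+σ²/2)T) / (σ√T) = (ln(156.21/194.93) + (0.0674+0.2319²/2)·2.942) / 0.397761 = (-0.221439 + 0.277398) / 0.397761 = 0.140684
d₂ = d₁ − σ√T = 0.140684 − 0.397761 = -0.257077
e^{−rT} = 0.820131
N(d₁) = 0.555940,  N(d₂) = 0.398560
price = S·N(d₁) − K·e^{−rT}·N(d₂) = 86.843390 − 63.716993 = 23.126397
[TUV call K=149.72]
σ√T = 0.5494·√1.3785 = 0.645048
d₁ = (ln(S/K) + (r+σ²/2)T) / (σ√T) = (ln(195.01/149.72) + (0.0674+0.5494²/2)·1.3785) / 0.645048 = (0.264284 + 0.300954) / 0.645048 = 0.876273
d₂ = d₁ − σ√T = 0.876273 − 0.645048 = 0.231225
e^{−rT} = 0.911275
N(d₁) = 0.809559,  N(d₂) = 0.591430
price = S·N(d₁) − K·e^{−rT}·N(d₂) = 157.872150 − 80.692384 = 77.179766

price(NMP call K=194.93) = 23.126397
price(TUV call K=149.72) = 77.179766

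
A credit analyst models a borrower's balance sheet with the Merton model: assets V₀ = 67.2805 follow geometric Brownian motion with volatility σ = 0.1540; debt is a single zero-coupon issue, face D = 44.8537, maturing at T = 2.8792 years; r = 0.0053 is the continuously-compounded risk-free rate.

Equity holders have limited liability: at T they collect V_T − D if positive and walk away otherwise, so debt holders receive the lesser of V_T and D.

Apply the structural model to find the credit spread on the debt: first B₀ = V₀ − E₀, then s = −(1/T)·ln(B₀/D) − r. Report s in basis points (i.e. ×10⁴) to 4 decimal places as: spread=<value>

spread=25.3542

Work the structural quantities from V₀ = 67.2805 against face 44.8537:
d₁ = [ln(V₀/D) + (r + σ²/2)T] / (σ√T)
   = [ln(67.2805/44.8537) + (0.0053 + 0.5·0.1540²)·2.8792] / (0.1540·√2.8792)
   = [0.405464 + 0.049401] / 0.261310 = 1.740710
d₂ = d₁ − σ√T = 1.740710 − 0.261310 = 1.479400
N(d₁) = 0.959133,  N(d₂) = 0.930483,  e^(−rT) = 0.984856
E₀ = V₀·N(d₁) − D·e^(−rT)·N(d₂)
   = 67.2805·0.959133 − 44.8537·0.984856·0.930483 = 23.427359
B₀ = V₀ − E₀ = 67.2805 − 23.427359 = 43.853141
spread = −(1/T)·ln(B₀/D) − r = −(1/2.8792)·ln(43.853141/44.8537) − 0.0053 = 0.00253542
in basis points: 0.00253542 × 10⁴ = 25.3542 bp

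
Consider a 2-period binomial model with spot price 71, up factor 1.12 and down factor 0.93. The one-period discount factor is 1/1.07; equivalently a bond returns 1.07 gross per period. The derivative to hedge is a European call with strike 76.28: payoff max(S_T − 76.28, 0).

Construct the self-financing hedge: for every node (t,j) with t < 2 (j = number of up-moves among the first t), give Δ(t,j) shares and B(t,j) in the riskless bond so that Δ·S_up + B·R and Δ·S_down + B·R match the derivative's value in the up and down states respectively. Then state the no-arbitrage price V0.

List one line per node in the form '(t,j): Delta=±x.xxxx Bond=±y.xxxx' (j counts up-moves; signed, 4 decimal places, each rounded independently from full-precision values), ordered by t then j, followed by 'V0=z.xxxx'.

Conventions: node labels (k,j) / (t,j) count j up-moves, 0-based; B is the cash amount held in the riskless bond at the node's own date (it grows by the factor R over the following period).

(0,0): Delta=0.6525 Bond=-40.2669
(1,0): Delta=0.0000 Bond=0.0000
(1,1): Delta=0.8460 Bond=-58.4733
V0=6.0617

The replicating-portfolio and risk-neutral prices coincide; use p* = (1.07−0.93)/(1.12−0.93) = 0.7368 for the latter.
At maturity the claim pays: V(2,0)=0.0000, V(2,1)=0.0000, V(2,2)=12.7824
(1,0): S=66.0300. Δ = (V_up−V_dn)/(S_up−S_dn) = (0.0000−0.0000)/(73.9536−61.4079) = 0.0000. V = [p*·0.0000 + (1−p*)·0.0000]/1.07 = 0.0000. B = V − Δ·S = 0.0000.
(1,1): S=79.5200. Δ = (V_up−V_dn)/(S_up−S_dn) = (12.7824−0.0000)/(89.0624−73.9536) = 0.8460. V = [p*·12.7824 + (1−p*)·0.0000]/1.07 = 8.8024. B = V − Δ·S = -58.4733.
(0,0): S=71.0000. Δ = (V_up−V_dn)/(S_up−S_dn) = (8.8024−0.0000)/(79.5200−66.0300) = 0.6525. V = [p*·8.8024 + (1−p*)·0.0000]/1.07 = 6.0617. B = V − Δ·S = -40.2669.
As a check, the time-0 holding Δ(0,0)·S0 + B(0,0) comes to 6.0617 — exactly V0.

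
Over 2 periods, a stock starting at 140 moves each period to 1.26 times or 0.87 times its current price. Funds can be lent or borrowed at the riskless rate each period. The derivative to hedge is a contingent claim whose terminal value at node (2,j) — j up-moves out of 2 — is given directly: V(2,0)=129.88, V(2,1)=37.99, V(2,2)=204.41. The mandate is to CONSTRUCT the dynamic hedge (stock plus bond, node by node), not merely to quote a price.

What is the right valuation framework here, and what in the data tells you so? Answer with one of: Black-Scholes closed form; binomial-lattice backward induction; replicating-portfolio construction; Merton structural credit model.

Key observation: since the answer must list Δ and B at each node of the 1.26/0.87 lattice on 140, the replicating-portfolio method — solving the two-state system at every node — is the one that applies.

framework: replicating-portfolio construction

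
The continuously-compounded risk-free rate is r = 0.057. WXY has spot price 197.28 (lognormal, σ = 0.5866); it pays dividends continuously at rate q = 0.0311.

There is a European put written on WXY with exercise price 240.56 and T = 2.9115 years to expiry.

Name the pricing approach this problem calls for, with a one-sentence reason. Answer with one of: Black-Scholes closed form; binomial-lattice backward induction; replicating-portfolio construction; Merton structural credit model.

Key observation: the instrument is a plain European put (strike 240.56) on a lognormal asset; the exact continuous-time formula applies directly.

framework: Black-Scholes closed form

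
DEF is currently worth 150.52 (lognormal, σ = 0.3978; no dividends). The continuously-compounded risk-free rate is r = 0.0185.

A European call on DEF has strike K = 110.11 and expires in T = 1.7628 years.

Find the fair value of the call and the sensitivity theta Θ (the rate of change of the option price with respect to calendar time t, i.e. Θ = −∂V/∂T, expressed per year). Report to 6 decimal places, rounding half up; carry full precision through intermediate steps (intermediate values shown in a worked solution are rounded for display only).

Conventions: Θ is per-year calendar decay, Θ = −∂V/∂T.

price = 54.077052
Θ = -7.188776

σ√T = 0.3978·√1.7628 = 0.528161
d₁ = (ln(S/K) + (r+σ²/2)T) / (σ√T) = (ln(150.52/110.11) + (0.0185+0.3978²/2)·1.7628) / 0.528161 = (0.312616 + 0.172089) / 0.528161 = 0.917722
d₂ = d₁ − σ√T = 0.917722 − 0.528161 = 0.389561
e^{−rT} = 0.967914
N(d₁) = 0.820618,  N(d₂) = 0.651569
Call price V = S·N(d₁) − K·e^{−rT}·N(d₂) = 123.519387 − 69.442334 = 54.077052
φ(d₁) = (1/√(2π))·e^{−d₁²/2} = 0.261834
Θ = −S·φ(d₁)·σ/(2√T) − r·K·e^{−rT}·N(d₂) = −5.904093 − 1.284683 = -7.188776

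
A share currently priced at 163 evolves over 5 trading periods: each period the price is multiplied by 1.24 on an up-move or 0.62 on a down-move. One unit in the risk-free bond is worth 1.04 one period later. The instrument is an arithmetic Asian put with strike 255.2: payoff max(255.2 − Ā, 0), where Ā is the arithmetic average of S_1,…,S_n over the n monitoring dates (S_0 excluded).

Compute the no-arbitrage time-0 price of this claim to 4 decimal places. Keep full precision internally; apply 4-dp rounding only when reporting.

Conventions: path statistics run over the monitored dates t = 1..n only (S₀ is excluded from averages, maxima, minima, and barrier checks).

price = 68.2952

No-arbitrage gives p* = (R−d)/(u−d) = 0.6774: enumerate every path, weight its payoff by its p*-probability, and discount by R^5.
Enumerate all 2^5 = 32 price paths (U = up ×1.24, D = down ×0.62); each path with k up-moves has probability p*^k·(1−p*)^(5−k).
DDDDD: Ā=48.3166, payoff=206.8834, prob=0.003493
UDDDD: Ā=96.6332, payoff=158.5668, prob=0.007335
DUDDD: Ā=76.4212, payoff=178.7788, prob=0.007335
UUDDD: Ā=152.8424, payoff=102.3576, prob=0.015404
DDUDD: Ā=63.8898, payoff=191.3102, prob=0.007335
UDUDD: Ā=127.7796, payoff=127.4204, prob=0.015404
DUUDD: Ā=107.5676, payoff=147.6324, prob=0.015404
UUUDD: Ā=215.1351, payoff=40.0649, prob=0.032348
DDDUD: Ā=56.1203, payoff=199.0797, prob=0.007335
UDDUD: Ā=112.2406, payoff=142.9594, prob=0.015404
DUDUD: Ā=92.0286, payoff=163.1714, prob=0.015404
UUDUD: Ā=184.0572, payoff=71.1428, prob=0.032348
DDUUD: Ā=79.4971, payoff=175.7029, prob=0.015404
UDUUD: Ā=158.9943, payoff=96.2057, prob=0.032348
DUUUD: Ā=138.7823, payoff=116.4177, prob=0.032348
UUUUD: Ā=277.5646, payoff=0.0000, prob=0.067931
DDDDU: Ā=51.3032, payoff=203.8968, prob=0.007335
UDDDU: Ā=102.6064, payoff=152.5936, prob=0.015404
DUDDU: Ā=82.3944, payoff=172.8056, prob=0.015404
UUDDU: Ā=164.7888, payoff=90.4112, prob=0.032348
DDUDU: Ā=69.8630, payoff=185.3370, prob=0.015404
UDUDU: Ā=139.7259, payoff=115.4741, prob=0.032348
DUUDU: Ā=119.5139, payoff=135.6861, prob=0.032348
UUUDU: Ā=239.0279, payoff=16.1721, prob=0.067931
DDDUU: Ā=62.0935, payoff=193.1065, prob=0.015404
UDDUU: Ā=124.1870, payoff=131.0130, prob=0.032348
DUDUU: Ā=103.9750, payoff=151.2250, prob=0.032348
UUDUU: Ā=207.9499, payoff=47.2501, prob=0.067931
DDUUU: Ā=91.4435, payoff=163.7565, prob=0.032348
UDUUU: Ā=182.8870, payoff=72.3130, prob=0.067931
DUUUU: Ā=162.6750, payoff=92.5250, prob=0.067931
UUUUU: Ā=325.3500, payoff=0.0000, prob=0.142655
Price = Σ prob·payoff / R^5 = 83.091528 / 1.216653 = 68.2952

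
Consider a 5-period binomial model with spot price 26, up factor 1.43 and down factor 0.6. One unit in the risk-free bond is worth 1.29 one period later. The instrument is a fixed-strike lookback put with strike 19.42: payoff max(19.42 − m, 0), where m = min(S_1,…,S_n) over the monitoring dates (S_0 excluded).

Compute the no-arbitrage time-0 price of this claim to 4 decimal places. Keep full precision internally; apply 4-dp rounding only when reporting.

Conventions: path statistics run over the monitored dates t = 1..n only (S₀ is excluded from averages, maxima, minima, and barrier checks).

Risk-neutral up-probability p* = (R−d)/(u−d) = (1.29−0.6)/(1.43−0.6) = 0.8313; the claim prices as the p*-weighted sum of path payoffs discounted by R^5.
Enumerate all 2^5 = 32 price paths (U = up ×1.43, D = down ×0.6); each path with k up-moves has probability p*^k·(1−p*)^(5−k).
DDDDD: m=2.0218, payoff=17.3982, prob=0.000137
UDDDD: m=4.8185, payoff=14.6015, prob=0.000673
DUDDD: m=4.8185, payoff=14.6015, prob=0.000673
UUDDD: m=11.4842, payoff=7.9358, prob=0.003317
DDUDD: m=4.8185, payoff=14.6015, prob=0.000673
UDUDD: m=11.4842, payoff=7.9358, prob=0.003317
DUUDD: m=11.4842, payoff=7.9358, prob=0.003317
UUUDD: m=27.3706, payoff=0.0000, prob=0.016346
DDDUD: m=4.8185, payoff=14.6015, prob=0.000673
UDDUD: m=11.4842, payoff=7.9358, prob=0.003317
DUDUD: m=11.4842, payoff=7.9358, prob=0.003317
UUDUD: m=27.3706, payoff=0.0000, prob=0.016346
DDUUD: m=9.3600, payoff=10.0600, prob=0.003317
UDUUD: m=22.3080, payoff=0.0000, prob=0.016346
DUUUD: m=15.6000, payoff=3.8200, prob=0.016346
UUUUD: m=37.1800, payoff=0.0000, prob=0.080563
DDDDU: m=3.3696, payoff=16.0504, prob=0.000673
UDDDU: m=8.0309, payoff=11.3891, prob=0.003317
DUDDU: m=8.0309, payoff=11.3891, prob=0.003317
UUDDU: m=19.1403, payoff=0.2797, prob=0.016346
DDUDU: m=8.0309, payoff=11.3891, prob=0.003317
UDUDU: m=19.1403, payoff=0.2797, prob=0.016346
DUUDU: m=15.6000, payoff=3.8200, prob=0.016346
UUUDU: m=37.1800, payoff=0.0000, prob=0.080563
DDDUU: m=5.6160, payoff=13.8040, prob=0.003317
UDDUU: m=13.3848, payoff=6.0352, prob=0.016346
DUDUU: m=13.3848, payoff=6.0352, prob=0.016346
UUDUU: m=31.9004, payoff=0.0000, prob=0.080563
DDUUU: m=9.3600, payoff=10.0600, prob=0.016346
UDUUU: m=22.3080, payoff=0.0000, prob=0.080563
DUUUU: m=15.6000, payoff=3.8200, prob=0.080563
UUUUU: m=37.1800, payoff=0.0000, prob=0.397059
Price = Σ prob·payoff / R^5 = 1.180069 / 3.572305 = 0.3303

price = 0.3303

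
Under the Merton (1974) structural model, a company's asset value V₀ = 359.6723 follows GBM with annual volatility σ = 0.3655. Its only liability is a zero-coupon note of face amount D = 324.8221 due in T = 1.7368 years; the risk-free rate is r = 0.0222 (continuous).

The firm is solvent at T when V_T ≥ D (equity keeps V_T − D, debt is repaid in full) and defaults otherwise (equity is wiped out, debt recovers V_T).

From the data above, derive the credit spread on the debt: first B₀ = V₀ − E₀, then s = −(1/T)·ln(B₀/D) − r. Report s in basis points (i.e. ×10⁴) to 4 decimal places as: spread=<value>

spread=853.1826

Equity is a call on the firm's assets struck at D = 324.8221:
d₁ = [ln(V₀/D) + (r + σ²/2)T] / (σ√T)
   = [ln(359.6723/324.8221) + (0.0222 + 0.5·0.3655²)·1.7368] / (0.3655·√1.7368)
   = [0.101916 + 0.154567] / 0.481684 = 0.532470
d₂ = d₁ − σ√T = 0.532470 − 0.481684 = 0.050786
N(d₁) = 0.702800,  N(d₂) = 0.520252,  e^(−rT) = 0.962177
E₀ = V₀·N(d₁) − D·e^(−rT)·N(d₂)
   = 359.6723·0.702800 − 324.8221·0.962177·0.520252 = 90.179971
B₀ = V₀ − E₀ = 359.6723 − 90.179971 = 269.492329
spread = −(1/T)·ln(B₀/D) − r = −(1/1.7368)·ln(269.492329/324.8221) − 0.0222 = 0.08531826
in basis points: 0.08531826 × 10⁴ = 853.1826 bp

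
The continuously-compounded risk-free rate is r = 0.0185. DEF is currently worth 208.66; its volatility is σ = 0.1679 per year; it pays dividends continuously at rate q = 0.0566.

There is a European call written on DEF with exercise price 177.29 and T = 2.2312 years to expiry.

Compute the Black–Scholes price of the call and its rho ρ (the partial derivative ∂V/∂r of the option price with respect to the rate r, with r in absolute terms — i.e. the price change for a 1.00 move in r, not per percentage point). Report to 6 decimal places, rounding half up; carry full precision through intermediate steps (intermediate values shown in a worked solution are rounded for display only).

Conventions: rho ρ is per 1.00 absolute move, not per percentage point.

price = 25.397101
ρ = 217.680233

σ√T = 0.1679·√2.2312 = 0.250796
d₁ = (ln(S/K) + (r−q+σ²/2)T) / (σ√T) = (ln(208.66/177.29) + (0.0185−0.0566+0.1679²/2)·2.2312) / 0.250796 = (0.162919 − 0.053559) / 0.250796 = 0.436052
d₂ = d₁ − σ√T = 0.436052 − 0.250796 = 0.185256
e^{−rT} = 0.959563
e^{−qT} = 0.881363
N(d₁) = 0.668600,  N(d₂) = 0.573486
Call price V = S·e^{−qT}·N(d₁) − K·e^{−rT}·N(d₂) = 122.959056 − 97.561955 = 25.397101
ρ = K·T·e^{−rT}·N(d₂) = 217.680233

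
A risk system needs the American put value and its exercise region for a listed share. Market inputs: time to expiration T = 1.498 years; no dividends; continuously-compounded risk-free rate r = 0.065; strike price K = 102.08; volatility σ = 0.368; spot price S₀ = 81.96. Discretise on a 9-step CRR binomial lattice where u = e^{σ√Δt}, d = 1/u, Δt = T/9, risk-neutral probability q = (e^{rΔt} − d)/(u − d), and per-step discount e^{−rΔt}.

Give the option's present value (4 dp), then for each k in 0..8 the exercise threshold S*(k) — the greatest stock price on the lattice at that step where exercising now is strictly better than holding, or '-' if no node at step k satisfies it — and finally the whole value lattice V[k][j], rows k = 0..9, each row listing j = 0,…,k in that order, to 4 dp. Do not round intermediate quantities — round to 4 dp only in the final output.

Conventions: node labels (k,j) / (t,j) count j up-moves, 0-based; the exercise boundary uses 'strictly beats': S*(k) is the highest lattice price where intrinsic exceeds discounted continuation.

price = 24.0813
boundary = - - 60.7010 52.2388 60.7010 70.5341 60.7010 70.5341 81.9600
tree:
24.0813
32.0157 16.6286
41.3790 23.2992 10.2840
49.8412 31.6157 15.4452 5.3187
57.1237 41.3790 22.4884 8.7003 2.0346
63.3910 49.8412 31.5459 13.8715 3.6903 0.4141
68.7846 57.1237 41.3790 21.3942 6.6101 0.8349 0.0000
73.4262 63.3910 49.8412 31.5459 11.6532 1.6834 0.0000 0.0000
77.4208 68.7846 57.1237 41.3790 20.1200 3.3941 0.0000 0.0000 0.0000
80.8585 73.4262 63.3910 49.8412 31.5459 6.8432 0.0000 0.0000 0.0000 0.0000

Δt=0.16644  u=1.16199  d=0.86059  q=0.49863  discount=0.98924
step 9 (expiry): payoffs max(K−S,0) = 80.8585 73.4262 63.3910 49.8412 31.5459 6.8432 0.0000 0.0000 0.0000 0.0000
step 8: (k=8,j=0): S=24.6592, K−S=77.4208, hold=76.3224 ⇒ V=77.4208 exercise | (k=8,j=1): S=33.2954, K−S=68.7846, hold=67.6861 ⇒ V=68.7846 exercise | (k=8,j=2): S=44.9563, K−S=57.1237, hold=56.0253 ⇒ V=57.1237 exercise | (k=8,j=3): S=60.7010, K−S=41.3790, hold=40.2805 ⇒ V=41.3790 exercise | (k=8,j=4): S=81.9600, K−S=20.1200, hold=19.0216 ⇒ V=20.1200 exercise | (k=8,j=5): S=110.6643, K−S=0.0000, hold=3.3941 ⇒ V=3.3941 continue | (k=8,j=6): S=149.4216, K−S=0.0000, hold=0.0000 ⇒ V=0.0000 continue | (k=8,j=7): S=201.7526, K−S=0.0000, hold=0.0000 ⇒ V=0.0000 continue | (k=8,j=8): S=272.4112, K−S=0.0000, hold=0.0000 ⇒ V=0.0000 continue  boundary S*=81.9600
step 7: (k=7,j=0): S=28.6538, K−S=73.4262, hold=72.3278 ⇒ V=73.4262 exercise | (k=7,j=1): S=38.6890, K−S=63.3910, hold=62.2926 ⇒ V=63.3910 exercise | (k=7,j=2): S=52.2388, K−S=49.8412, hold=48.7427 ⇒ V=49.8412 exercise | (k=7,j=3): S=70.5341, K−S=31.5459, hold=30.4475 ⇒ V=31.5459 exercise | (k=7,j=4): S=95.2368, K−S=6.8432, hold=11.6532 ⇒ V=11.6532 continue | (k=7,j=5): S=128.5910, K−S=0.0000, hold=1.6834 ⇒ V=1.6834 continue | (k=7,j=6): S=173.6266, K−S=0.0000, hold=0.0000 ⇒ V=0.0000 continue | (k=7,j=7): S=234.4348, K−S=0.0000, hold=0.0000 ⇒ V=0.0000 continue  boundary S*=70.5341
step 6: (k=6,j=0): S=33.2954, K−S=68.7846, hold=67.6861 ⇒ V=68.7846 exercise | (k=6,j=1): S=44.9563, K−S=57.1237, hold=56.0253 ⇒ V=57.1237 exercise | (k=6,j=2): S=60.7010, K−S=41.3790, hold=40.2805 ⇒ V=41.3790 exercise | (k=6,j=3): S=81.9600, K−S=20.1200, hold=21.3942 ⇒ V=21.3942 continue | (k=6,j=4): S=110.6643, K−S=0.0000, hold=6.6101 ⇒ V=6.6101 continue | (k=6,j=5): S=149.4216, K−S=0.0000, hold=0.8349 ⇒ V=0.8349 continue | (k=6,j=6): S=201.7526, K−S=0.0000, hold=0.0000 ⇒ V=0.0000 continue  boundary S*=60.7010
step 5: (k=5,j=0): S=38.6890, K−S=63.3910, hold=62.2926 ⇒ V=63.3910 exercise | (k=5,j=1): S=52.2388, K−S=49.8412, hold=48.7427 ⇒ V=49.8412 exercise | (k=5,j=2): S=70.5341, K−S=31.5459, hold=31.0760 ⇒ V=31.5459 exercise | (k=5,j=3): S=95.2368, K−S=6.8432, hold=13.8715 ⇒ V=13.8715 continue | (k=5,j=4): S=128.5910, K−S=0.0000, hold=3.6903 ⇒ V=3.6903 continue | (k=5,j=5): S=173.6266, K−S=0.0000, hold=0.4141 ⇒ V=0.4141 continue  boundary S*=70.5341
step 4: (k=4,j=0): S=44.9563, K−S=57.1237, hold=56.0253 ⇒ V=57.1237 exercise | (k=4,j=1): S=60.7010, K−S=41.3790, hold=40.2805 ⇒ V=41.3790 exercise | (k=4,j=2): S=81.9600, K−S=20.1200, hold=22.4884 ⇒ V=22.4884 continue | (k=4,j=3): S=110.6643, K−S=0.0000, hold=8.7003 ⇒ V=8.7003 continue | (k=4,j=4): S=149.4216, K−S=0.0000, hold=2.0346 ⇒ V=2.0346 continue  boundary S*=60.7010
step 3: (k=3,j=0): S=52.2388, K−S=49.8412, hold=48.7427 ⇒ V=49.8412 exercise | (k=3,j=1): S=70.5341, K−S=31.5459, hold=31.6157 ⇒ V=31.6157 continue | (k=3,j=2): S=95.2368, K−S=6.8432, hold=15.4452 ⇒ V=15.4452 continue | (k=3,j=3): S=128.5910, K−S=0.0000, hold=5.3187 ⇒ V=5.3187 continue  boundary S*=52.2388
step 2: (k=2,j=0): S=60.7010, K−S=41.3790, hold=40.3149 ⇒ V=41.3790 exercise | (k=2,j=1): S=81.9600, K−S=20.1200, hold=23.2992 ⇒ V=23.2992 continue | (k=2,j=2): S=110.6643, K−S=0.0000, hold=10.2840 ⇒ V=10.2840 continue  boundary S*=60.7010
step 1: (k=1,j=0): S=70.5341, K−S=31.5459, hold=32.0157 ⇒ V=32.0157 continue | (k=1,j=1): S=95.2368, K−S=6.8432, hold=16.6286 ⇒ V=16.6286 continue  boundary S*=-
step 0: (k=0,j=0): S=81.9600, K−S=20.1200, hold=24.0813 ⇒ V=24.0813 continue  boundary S*=-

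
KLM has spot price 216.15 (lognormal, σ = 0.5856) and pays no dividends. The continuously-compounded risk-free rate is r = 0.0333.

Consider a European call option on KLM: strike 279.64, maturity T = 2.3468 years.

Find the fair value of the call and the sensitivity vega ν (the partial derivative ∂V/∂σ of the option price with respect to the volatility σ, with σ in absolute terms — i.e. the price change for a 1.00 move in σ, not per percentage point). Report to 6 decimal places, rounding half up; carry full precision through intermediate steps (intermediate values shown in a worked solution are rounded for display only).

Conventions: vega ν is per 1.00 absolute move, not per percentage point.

σ√T = 0.5856·√2.3468 = 0.897096
d₁ = (ln(S/K) + (r+σ²/2)T) / (σ√T) = (ln(216.15/279.64) + (0.0333+0.5856²/2)·2.3468) / 0.897096 = (-0.257530 + 0.480539) / 0.897096 = 0.248590
d₂ = d₁ − σ√T = 0.248590 − 0.897096 = -0.648507
e^{−rT} = 0.924827
N(d₁) = 0.598161,  N(d₂) = 0.258329
Call price V = S·N(d₁) − K·e^{−rT}·N(d₂) = 129.292484 − 66.808611 = 62.483873
φ(d₁) = (1/√(2π))·e^{−d₁²/2} = 0.386804
ν = S·φ(d₁)·√T = 128.080888

price = 62.483873
ν = 128.080888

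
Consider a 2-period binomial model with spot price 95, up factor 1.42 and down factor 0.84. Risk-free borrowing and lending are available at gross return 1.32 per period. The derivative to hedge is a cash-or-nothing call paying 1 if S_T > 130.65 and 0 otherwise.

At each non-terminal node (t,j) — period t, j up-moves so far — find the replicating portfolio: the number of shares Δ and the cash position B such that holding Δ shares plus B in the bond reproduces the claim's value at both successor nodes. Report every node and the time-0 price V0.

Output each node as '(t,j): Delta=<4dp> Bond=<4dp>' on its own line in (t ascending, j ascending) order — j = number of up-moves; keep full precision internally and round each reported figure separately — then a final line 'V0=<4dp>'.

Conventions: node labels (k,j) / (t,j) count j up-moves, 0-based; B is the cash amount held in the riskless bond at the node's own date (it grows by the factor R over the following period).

(0,0): Delta=0.0114 Bond=-0.6879
(1,0): Delta=0.0000 Bond=0.0000
(1,1): Delta=0.0128 Bond=-1.0972
V0=0.3931

The replicating-portfolio and risk-neutral prices coincide; use p* = (1.32−0.84)/(1.42−0.84) = 0.8276 for the latter.
Payoffs at expiry: V(2,0)=0.0000, V(2,1)=0.0000, V(2,2)=1.0000
  t=1,j=0: stock 79.8000 → up 113.3160 (V=0.0000), down 67.0320 (V=0.0000). Price 0.0000; hedge Δ=0.0000, bond B=0.0000.
  t=1,j=1: stock 134.9000 → up 191.5580 (V=1.0000), down 113.3160 (V=0.0000). Price 0.6270; hedge Δ=0.0128, bond B=-1.0972.
  t=0,j=0: stock 95.0000 → up 134.9000 (V=0.6270), down 79.8000 (V=0.0000). Price 0.3931; hedge Δ=0.0114, bond B=-0.6879.
Check: Δ(0,0)·S0 + B(0,0) = 0.3931 = V0.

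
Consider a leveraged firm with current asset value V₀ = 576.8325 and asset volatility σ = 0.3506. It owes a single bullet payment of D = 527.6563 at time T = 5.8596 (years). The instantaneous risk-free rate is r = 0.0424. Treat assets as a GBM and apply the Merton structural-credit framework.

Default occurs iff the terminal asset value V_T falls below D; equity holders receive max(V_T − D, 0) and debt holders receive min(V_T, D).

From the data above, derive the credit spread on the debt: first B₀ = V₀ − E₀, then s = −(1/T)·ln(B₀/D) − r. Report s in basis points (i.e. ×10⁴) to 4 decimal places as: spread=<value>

spread=429.6760

Equity is a call on the firm's assets struck at D = 527.6563:
d₁ = [ln(V₀/D) + (r + σ²/2)T] / (σ√T)
   = [ln(576.8325/527.6563) + (0.0424 + 0.5·0.3506²)·5.8596] / (0.3506·√5.8596)
   = [0.089107 + 0.608579] / 0.848684 = 0.822080
d₂ = d₁ − σ√T = 0.822080 − 0.848684 = -0.026604
N(d₁) = 0.794484,  N(d₂) = 0.489388,  e^(−rT) = 0.780011
E₀ = V₀·N(d₁) − D·e^(−rT)·N(d₂)
   = 576.8325·0.794484 − 527.6563·0.780011·0.489388 = 256.863182
B₀ = V₀ − E₀ = 576.8325 − 256.863182 = 319.969318
spread = −(1/T)·ln(B₀/D) − r = −(1/5.8596)·ln(319.969318/527.6563) − 0.0424 = 0.04296760
in basis points: 0.04296760 × 10⁴ = 429.6760 bp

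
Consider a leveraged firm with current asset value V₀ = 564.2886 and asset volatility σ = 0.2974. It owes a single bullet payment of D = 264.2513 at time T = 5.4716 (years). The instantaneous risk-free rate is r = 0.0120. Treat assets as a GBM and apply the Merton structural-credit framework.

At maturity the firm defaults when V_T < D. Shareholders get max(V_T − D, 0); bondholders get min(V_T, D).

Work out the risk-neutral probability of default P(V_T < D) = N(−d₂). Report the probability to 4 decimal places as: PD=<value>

With assets at 564.2886 and a single debt payment of 264.2513 at 5.4716 years:
d₁ = [ln(V₀/D) + (r + σ²/2)T] / (σ√T)
   = [ln(564.2886/264.2513) + (0.0120 + 0.5·0.2974²)·5.4716] / (0.2974·√5.4716)
   = [0.758665 + 0.307632] / 0.695662 = 1.532781
d₂ = d₁ − σ√T = 1.532781 − 0.695662 = 0.837119
risk-neutral PD = N(−d₂) = N(-0.837119) = 0.201263

PD=0.2013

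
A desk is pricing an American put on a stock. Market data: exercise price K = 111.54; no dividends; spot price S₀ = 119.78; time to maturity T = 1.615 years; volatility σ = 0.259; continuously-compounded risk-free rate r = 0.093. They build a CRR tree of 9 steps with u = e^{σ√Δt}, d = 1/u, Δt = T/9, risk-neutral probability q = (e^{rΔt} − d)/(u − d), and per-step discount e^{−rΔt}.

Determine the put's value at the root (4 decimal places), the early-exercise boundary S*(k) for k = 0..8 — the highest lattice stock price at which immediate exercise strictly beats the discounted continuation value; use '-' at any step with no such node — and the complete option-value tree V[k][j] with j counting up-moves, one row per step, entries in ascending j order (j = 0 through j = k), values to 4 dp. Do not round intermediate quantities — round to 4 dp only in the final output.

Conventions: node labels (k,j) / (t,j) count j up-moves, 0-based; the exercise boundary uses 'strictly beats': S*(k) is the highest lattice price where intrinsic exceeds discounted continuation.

price = 6.4797
boundary = - - - 86.1864 77.2308 86.1864 77.2308 86.1864 96.1806
tree:
6.4797
10.4974 3.3796
16.5582 5.8429 1.4608
25.3536 9.8442 2.7367 0.4579
34.3092 16.0860 5.0212 0.9449 0.0721
42.3343 25.3536 8.9698 1.9330 0.1626 0.0000
49.5255 34.3092 15.4637 3.9130 0.3667 0.0000 0.0000
55.9694 42.3343 25.3536 7.8176 0.8270 0.0000 0.0000 0.0000
61.7438 49.5255 34.3092 15.3594 1.8651 0.0000 0.0000 0.0000 0.0000
66.9181 55.9694 42.3343 25.3536 4.2064 0.0000 0.0000 0.0000 0.0000 0.0000

Δt=0.17944, u=1.11596, d=0.89609, q=0.54914, disc=e^(-rΔt)=0.98345
k=9 terminal: V=max(K-S,0) → 66.9181 55.9694 42.3343 25.3536 4.2064 0.0000 0.0000 0.0000 0.0000 0.0000
k=8: j=0 S=49.7962 intr=61.7438 cont=59.8978 V=61.7438[EX]; j=1 S=62.0145 intr=49.5255 cont=47.6795 V=49.5255[EX]; j=2 S=77.2308 intr=34.3092 cont=32.4633 V=34.3092[EX]; j=3 S=96.1806 intr=15.3594 cont=13.5135 V=15.3594[EX]; j=4 S=119.7800 intr=0.0000 cont=1.8651 V=1.8651[hold]; j=5 S=149.1699 intr=0.0000 cont=0.0000 V=0.0000[hold]; j=6 S=185.7711 intr=0.0000 cont=0.0000 V=0.0000[hold]; j=7 S=231.3530 intr=0.0000 cont=0.0000 V=0.0000[hold]; j=8 S=288.1192 intr=0.0000 cont=0.0000 V=0.0000[hold]  S*(8)=96.1806
k=7: j=0 S=55.5706 intr=55.9694 cont=54.1235 V=55.9694[EX]; j=1 S=69.2057 intr=42.3343 cont=40.4883 V=42.3343[EX]; j=2 S=86.1864 intr=25.3536 cont=23.5076 V=25.3536[EX]; j=3 S=107.3336 intr=4.2064 cont=7.8176 V=7.8176[hold]; j=4 S=133.6696 intr=0.0000 cont=0.8270 V=0.8270[hold]; j=5 S=166.4676 intr=0.0000 cont=0.0000 V=0.0000[hold]; j=6 S=207.3131 intr=0.0000 cont=0.0000 V=0.0000[hold]; j=7 S=258.1807 intr=0.0000 cont=0.0000 V=0.0000[hold]  S*(7)=86.1864
k=6: j=0 S=62.0145 intr=49.5255 cont=47.6795 V=49.5255[EX]; j=1 S=77.2308 intr=34.3092 cont=32.4633 V=34.3092[EX]; j=2 S=96.1806 intr=15.3594 cont=15.4637 V=15.4637[hold]; j=3 S=119.7800 intr=0.0000 cont=3.9130 V=3.9130[hold]; j=4 S=149.1699 intr=0.0000 cont=0.3667 V=0.3667[hold]; j=5 S=185.7711 intr=0.0000 cont=0.0000 V=0.0000[hold]; j=6 S=231.3530 intr=0.0000 cont=0.0000 V=0.0000[hold]  S*(6)=77.2308
k=5: j=0 S=69.2057 intr=42.3343 cont=40.4883 V=42.3343[EX]; j=1 S=86.1864 intr=25.3536 cont=23.5639 V=25.3536[EX]; j=2 S=107.3336 intr=4.2064 cont=8.9698 V=8.9698[hold]; j=3 S=133.6696 intr=0.0000 cont=1.9330 V=1.9330[hold]; j=4 S=166.4676 intr=0.0000 cont=0.1626 V=0.1626[hold]; j=5 S=207.3131 intr=0.0000 cont=0.0000 V=0.0000[hold]  S*(5)=86.1864
k=4: j=0 S=77.2308 intr=34.3092 cont=32.4633 V=34.3092[EX]; j=1 S=96.1806 intr=15.3594 cont=16.0860 V=16.0860[hold]; j=2 S=119.7800 intr=0.0000 cont=5.0212 V=5.0212[hold]; j=3 S=149.1699 intr=0.0000 cont=0.9449 V=0.9449[hold]; j=4 S=185.7711 intr=0.0000 cont=0.0721 V=0.0721[hold]  S*(4)=77.2308
k=3: j=0 S=86.1864 intr=25.3536 cont=23.9000 V=25.3536[EX]; j=1 S=107.3336 intr=4.2064 cont=9.8442 V=9.8442[hold]; j=2 S=133.6696 intr=0.0000 cont=2.7367 V=2.7367[hold]; j=3 S=166.4676 intr=0.0000 cont=0.4579 V=0.4579[hold]  S*(3)=86.1864
k=2: j=0 S=96.1806 intr=15.3594 cont=16.5582 V=16.5582[hold]; j=1 S=119.7800 intr=0.0000 cont=5.8429 V=5.8429[hold]; j=2 S=149.1699 intr=0.0000 cont=1.4608 V=1.4608[hold]  S*(2)=-
k=1: j=0 S=107.3336 intr=4.2064 cont=10.4974 V=10.4974[hold]; j=1 S=133.6696 intr=0.0000 cont=3.3796 V=3.3796[hold]  S*(1)=-
k=0: j=0 S=119.7800 intr=0.0000 cont=6.4797 V=6.4797[hold]  S*(0)=-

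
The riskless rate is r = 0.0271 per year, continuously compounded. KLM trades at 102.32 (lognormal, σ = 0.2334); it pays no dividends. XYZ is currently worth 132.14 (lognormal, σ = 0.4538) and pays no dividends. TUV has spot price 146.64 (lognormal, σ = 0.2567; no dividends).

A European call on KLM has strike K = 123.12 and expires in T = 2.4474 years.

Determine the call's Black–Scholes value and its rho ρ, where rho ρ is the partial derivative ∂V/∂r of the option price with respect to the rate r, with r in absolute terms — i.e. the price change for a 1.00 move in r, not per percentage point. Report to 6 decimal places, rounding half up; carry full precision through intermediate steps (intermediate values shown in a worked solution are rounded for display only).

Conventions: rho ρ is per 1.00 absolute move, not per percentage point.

price = 10.122525
ρ = 86.237231

σ√T = 0.2334·√2.4474 = 0.365135
d₁ = (ln(S/K) + (r+σ²/2)T) / (σ√T) = (ln(102.32/123.12) + (0.0271+0.2334²/2)·2.4474) / 0.365135 = (-0.185054 + 0.132986) / 0.365135 = -0.142599
d₂ = d₁ − σ√T = -0.142599 − 0.365135 = -0.507734
e^{−rT} = 0.935827
N(d₁) = 0.443303,  N(d₂) = 0.305820
Call price V = S·N(d₁) − K·e^{−rT}·N(d₂) = 45.358788 − 35.236264 = 10.122525
ρ = K·T·e^{−rT}·N(d₂) = 86.237231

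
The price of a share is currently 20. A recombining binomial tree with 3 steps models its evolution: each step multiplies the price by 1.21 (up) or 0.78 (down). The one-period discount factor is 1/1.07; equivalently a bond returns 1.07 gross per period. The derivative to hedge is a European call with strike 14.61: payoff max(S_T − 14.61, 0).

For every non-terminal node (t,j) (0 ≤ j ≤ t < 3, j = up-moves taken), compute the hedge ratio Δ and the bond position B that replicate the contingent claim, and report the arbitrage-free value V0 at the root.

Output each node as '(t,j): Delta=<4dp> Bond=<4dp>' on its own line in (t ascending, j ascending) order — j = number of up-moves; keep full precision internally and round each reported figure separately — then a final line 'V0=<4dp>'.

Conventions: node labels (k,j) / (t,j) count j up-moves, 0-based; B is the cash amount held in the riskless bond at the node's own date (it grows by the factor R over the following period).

Arbitrage-free pricing uses the up-move probability p* = (R−d)/(u−d) = 0.6744, discounting each step at R = 1.07.
Terminal payoffs: V(3,0)=0.0000, V(3,1)=0.1133, V(3,2)=8.2300, V(3,3)=20.8212
Node (2,0) S=12.1680: V=(p*·0.1133+(1−p*)·0.0000)/1.07=0.0714; Δ=(0.1133−0.0000)/(14.7233−9.4910)=0.0217; B=V−Δ·S=-0.1920
Node (2,1) S=18.8760: V=(p*·8.2300+(1−p*)·0.1133)/1.07=5.2218; Δ=(8.2300−0.1133)/(22.8400−14.7233)=1.0000; B=V−Δ·S=-13.6542
Node (2,2) S=29.2820: V=(p*·20.8212+(1−p*)·8.2300)/1.07=15.6278; Δ=(20.8212−8.2300)/(35.4312−22.8400)=1.0000; B=V−Δ·S=-13.6542
Node (1,0) S=15.6000: V=(p*·5.2218+(1−p*)·0.0714)/1.07=3.3130; Δ=(5.2218−0.0714)/(18.8760−12.1680)=0.7678; B=V−Δ·S=-8.6647
Node (1,1) S=24.2000: V=(p*·15.6278+(1−p*)·5.2218)/1.07=11.4391; Δ=(15.6278−5.2218)/(29.2820−18.8760)=1.0000; B=V−Δ·S=-12.7609
Node (0,0) S=20.0000: V=(p*·11.4391+(1−p*)·3.3130)/1.07=8.2181; Δ=(11.4391−3.3130)/(24.2000−15.6000)=0.9449; B=V−Δ·S=-10.6797
Check: Δ(0,0)·S0 + B(0,0) = 8.2181 = V0.

(0,0): Delta=0.9449 Bond=-10.6797
(1,0): Delta=0.7678 Bond=-8.6647
(1,1): Delta=1.0000 Bond=-12.7609
(2,0): Delta=0.0217 Bond=-0.1920
(2,1): Delta=1.0000 Bond=-13.6542
(2,2): Delta=1.0000 Bond=-13.6542
V0=8.2181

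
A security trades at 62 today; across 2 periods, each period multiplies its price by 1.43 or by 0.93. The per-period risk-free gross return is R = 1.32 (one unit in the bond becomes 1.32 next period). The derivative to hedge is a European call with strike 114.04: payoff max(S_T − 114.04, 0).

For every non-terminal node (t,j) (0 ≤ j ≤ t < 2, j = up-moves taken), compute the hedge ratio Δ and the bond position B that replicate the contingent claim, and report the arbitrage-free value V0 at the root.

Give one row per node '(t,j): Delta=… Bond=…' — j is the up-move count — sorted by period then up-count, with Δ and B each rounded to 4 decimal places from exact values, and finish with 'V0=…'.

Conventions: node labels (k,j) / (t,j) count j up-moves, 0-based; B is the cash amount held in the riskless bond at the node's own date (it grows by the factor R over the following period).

(0,0): Delta=0.2429 Bond=-10.6111
(1,0): Delta=0.0000 Bond=0.0000
(1,1): Delta=0.2875 Bond=-17.9572
V0=4.4498

Arbitrage-free pricing uses the up-move probability p* = (R−d)/(u−d) = 0.7800, discounting each step at R = 1.32.
At maturity the claim pays: V(2,0)=0.0000, V(2,1)=0.0000, V(2,2)=12.7438
Node (1,0) S=57.6600: V=(p*·0.0000+(1−p*)·0.0000)/1.32=0.0000; Δ=(0.0000−0.0000)/(82.4538−53.6238)=0.0000; B=V−Δ·S=0.0000
Node (1,1) S=88.6600: V=(p*·12.7438+(1−p*)·0.0000)/1.32=7.5304; Δ=(12.7438−0.0000)/(126.7838−82.4538)=0.2875; B=V−Δ·S=-17.9572
Node (0,0) S=62.0000: V=(p*·7.5304+(1−p*)·0.0000)/1.32=4.4498; Δ=(7.5304−0.0000)/(88.6600−57.6600)=0.2429; B=V−Δ·S=-10.6111
Verification: the root portfolio costs Δ(0,0)·S0 + B(0,0) = 4.4498, matching V0.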